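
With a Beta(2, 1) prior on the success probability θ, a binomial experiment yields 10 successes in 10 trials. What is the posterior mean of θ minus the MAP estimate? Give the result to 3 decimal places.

-0.077

Posterior: Beta(2+10, 1+0) = Beta(12, 1).
Since β = 1 ≤ 1 and α > 1, the Beta density is monotone increasing on [0,1]; the mode is at 1.
Mean = 12/(12+1) = 0.923.
Difference = 0.923 − 1.000 = -0.077.
Left-skewed posterior ⇒ mean < mode.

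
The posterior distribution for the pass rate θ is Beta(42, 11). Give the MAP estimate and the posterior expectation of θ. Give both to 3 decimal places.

Mode = (42−1)/(42+11−2) = 41/51 = 0.804.
Mean = 42/(42+11) = 42/53 = 0.792.

MAP = 0.804; posterior mean = 0.792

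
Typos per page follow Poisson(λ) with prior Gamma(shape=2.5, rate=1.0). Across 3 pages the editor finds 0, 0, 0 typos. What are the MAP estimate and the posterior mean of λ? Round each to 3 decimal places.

λ_MAP = 0.375, E[λ|data] = 0.625

Σ counts = 0. Posterior: Gamma(shape = 2.5+0 = 2.5, rate = 1.0+3 = 4.0).
Mode = (α−1)/β = 1.5/4.0 = 0.375.
Mean = α/β = 2.5/4.0 = 0.625.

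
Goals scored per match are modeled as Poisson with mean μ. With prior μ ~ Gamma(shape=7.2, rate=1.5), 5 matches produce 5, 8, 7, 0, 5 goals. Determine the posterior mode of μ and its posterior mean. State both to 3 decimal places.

Σ counts = 25. Posterior: Gamma(shape = 7.2+25 = 32.2, rate = 1.5+5 = 6.5).
Mode = (α−1)/β = 31.2/6.5 = 4.800.
Mean = α/β = 32.2/6.5 = 4.954.
The mean is pulled above the mode by the posterior's right skew.

MAP = 4.800; posterior mean = 4.954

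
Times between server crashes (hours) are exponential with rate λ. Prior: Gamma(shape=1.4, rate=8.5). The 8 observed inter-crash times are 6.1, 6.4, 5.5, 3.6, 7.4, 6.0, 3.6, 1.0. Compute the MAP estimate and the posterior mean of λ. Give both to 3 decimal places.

Σ times = 39.6. Posterior: Gamma(shape = 1.4+8 = 9.4, rate = 8.5+39.6 = 48.1).
Mode = (α−1)/β = 8.4/48.1 = 0.175.
Mean = α/β = 9.4/48.1 = 0.195.

MAP = 0.175; posterior mean = 0.195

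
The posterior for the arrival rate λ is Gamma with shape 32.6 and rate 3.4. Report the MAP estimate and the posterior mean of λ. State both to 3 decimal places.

Mode = (α−1)/β = 31.6/3.4 = 9.294.
Mean = α/β = 32.6/3.4 = 9.588.

MAP = 9.294; posterior mean = 9.588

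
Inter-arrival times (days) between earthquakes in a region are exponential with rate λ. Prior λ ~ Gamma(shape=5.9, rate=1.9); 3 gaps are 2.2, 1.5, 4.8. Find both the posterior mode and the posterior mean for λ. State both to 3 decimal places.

Σ times = 8.5. Posterior: Gamma(shape = 5.9+3 = 8.9, rate = 1.9+8.5 = 10.4).
Mode = (α−1)/β = 7.9/10.4 = 0.760.
Mean = α/β = 8.9/10.4 = 0.856.

MAP = 0.760; posterior mean = 0.856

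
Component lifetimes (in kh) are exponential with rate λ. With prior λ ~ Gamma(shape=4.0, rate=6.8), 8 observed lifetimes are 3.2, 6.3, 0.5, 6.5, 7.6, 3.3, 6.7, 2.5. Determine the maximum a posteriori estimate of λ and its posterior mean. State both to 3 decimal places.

MAP = 0.253; posterior mean = 0.276

Σ times = 36.6. Posterior: Gamma(shape = 4.0+8 = 12.0, rate = 6.8+36.6 = 43.4).
Mode = (α−1)/β = 11.0/43.4 = 0.253.
Mean = α/β = 12.0/43.4 = 0.276.
The posterior is right-skewed, so the mean exceeds the mode.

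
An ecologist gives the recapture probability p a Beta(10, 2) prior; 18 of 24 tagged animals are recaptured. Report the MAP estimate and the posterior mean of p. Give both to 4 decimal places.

MAP: 0.7941. Posterior mean: 0.7778.

Posterior: Beta(10+18, 2+6) = Beta(28, 8).
Mode = (28−1)/(28+8−2) = 27/34 = 0.7941.
Mean = 28/(28+8) = 28/36 = 0.7778.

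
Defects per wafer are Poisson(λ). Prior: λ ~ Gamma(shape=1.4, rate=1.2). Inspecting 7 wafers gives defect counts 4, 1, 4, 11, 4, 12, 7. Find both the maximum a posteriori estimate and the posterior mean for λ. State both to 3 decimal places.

λ_MAP = 5.293, E[λ|data] = 5.415

Σ counts = 43. Posterior: Gamma(shape = 1.4+43 = 44.4, rate = 1.2+7 = 8.2).
Mode = (α−1)/β = 43.4/8.2 = 5.293.
Mean = α/β = 44.4/8.2 = 5.415.
The mean is pulled above the mode by the posterior's right skew.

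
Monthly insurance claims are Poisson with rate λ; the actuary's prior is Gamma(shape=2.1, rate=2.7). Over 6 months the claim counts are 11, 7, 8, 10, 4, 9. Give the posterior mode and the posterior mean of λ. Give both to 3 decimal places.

Σ counts = 49. Posterior: Gamma(shape = 2.1+49 = 51.1, rate = 2.7+6 = 8.7).
Mode = (α−1)/β = 50.1/8.7 = 5.759.
Mean = α/β = 51.1/8.7 = 5.874.

MAP: 5.759. Posterior mean: 5.874.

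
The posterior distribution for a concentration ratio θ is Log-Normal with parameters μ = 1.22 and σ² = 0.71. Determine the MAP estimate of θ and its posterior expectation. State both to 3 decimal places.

MAP estimate = 1.665, posterior expectation = 4.831

Mode = exp(μ − σ²) = exp(0.51) = 1.665.
Mean = exp(μ + σ²/2) = exp(1.575) = 4.831.
Mean > mode: the posterior has a right tail.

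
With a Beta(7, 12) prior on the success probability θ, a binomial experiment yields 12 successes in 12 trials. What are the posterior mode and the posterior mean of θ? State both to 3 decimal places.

θ_MAP = 0.621, E[θ|data] = 0.613

Posterior: Beta(7+12, 12+0) = Beta(19, 12).
Mode = (19−1)/(19+12−2) = 18/29 = 0.621.
Mean = 19/(19+12) = 19/31 = 0.613.
The posterior is left-skewed, so the mode exceeds the mean.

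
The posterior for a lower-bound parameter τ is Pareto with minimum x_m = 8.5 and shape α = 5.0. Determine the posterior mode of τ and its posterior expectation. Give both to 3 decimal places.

The Pareto density is strictly decreasing on [x_m, ∞), so the mode is x_m = 8.500.
Mean = α·x_m/(α−1) = 5.0·8.5/4.0 = 10.625.
Mean > mode: the posterior has a right tail.

MAP = 8.500; posterior mean = 10.625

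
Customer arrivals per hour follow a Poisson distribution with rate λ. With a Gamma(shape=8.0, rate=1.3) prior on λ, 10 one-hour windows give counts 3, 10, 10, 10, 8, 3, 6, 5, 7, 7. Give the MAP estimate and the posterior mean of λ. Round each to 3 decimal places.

MAP = 6.726, posterior mean = 6.814

Σ counts = 69. Posterior: Gamma(shape = 8.0+69 = 77.0, rate = 1.3+10 = 11.3).
Mode = (α−1)/β = 76.0/11.3 = 6.726.
Mean = α/β = 77.0/11.3 = 6.814.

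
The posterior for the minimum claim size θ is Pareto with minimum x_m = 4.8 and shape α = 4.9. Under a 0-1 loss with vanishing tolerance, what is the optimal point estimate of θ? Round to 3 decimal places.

The Pareto density is strictly decreasing on [x_m, ∞), so the mode is x_m = 4.800.
Mean = α·x_m/(α−1) = 4.9·4.8/3.9 = 6.031.
This is the posterior mode — the MAP estimate.

4.800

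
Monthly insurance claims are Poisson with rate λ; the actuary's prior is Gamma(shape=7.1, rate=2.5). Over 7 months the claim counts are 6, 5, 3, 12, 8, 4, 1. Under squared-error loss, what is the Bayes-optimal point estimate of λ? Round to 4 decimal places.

4.8526

Σ counts = 39. Posterior: Gamma(shape = 7.1+39 = 46.1, rate = 2.5+7 = 9.5).
Mode = (α−1)/β = 45.1/9.5 = 4.7474.
Mean = α/β = 46.1/9.5 = 4.8526.
Squared-error loss ⇒ the optimal estimator is the posterior mean.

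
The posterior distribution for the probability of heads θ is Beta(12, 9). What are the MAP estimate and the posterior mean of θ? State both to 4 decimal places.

Mode = (12−1)/(12+9−2) = 11/19 = 0.5789.
Mean = 12/(12+9) = 12/21 = 0.5714.
Mode > mean: the posterior has a left tail.

MAP = 0.5789, posterior mean = 0.5714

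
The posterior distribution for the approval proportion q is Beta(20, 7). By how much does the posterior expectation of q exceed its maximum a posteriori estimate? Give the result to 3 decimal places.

Mode = (20−1)/(20+7−2) = 19/25 = 0.760.
Mean = 20/(20+7) = 20/27 = 0.741.
Difference = 0.741 − 0.760 = -0.019.

-0.019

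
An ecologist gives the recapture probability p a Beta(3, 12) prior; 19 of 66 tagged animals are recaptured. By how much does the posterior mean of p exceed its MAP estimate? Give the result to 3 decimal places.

Posterior: Beta(3+19, 12+47) = Beta(22, 59).
Mode = (22−1)/(22+59−2) = 21/79 = 0.266.
Mean = 22/(22+59) = 22/81 = 0.272.
Difference = 0.272 − 0.266 = 0.006.
Mean > mode: the posterior has a right tail.

0.006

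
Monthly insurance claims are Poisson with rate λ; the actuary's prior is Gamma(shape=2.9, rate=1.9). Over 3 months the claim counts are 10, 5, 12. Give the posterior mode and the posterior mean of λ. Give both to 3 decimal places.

MAP: 5.898. Posterior mean: 6.102.

Σ counts = 27. Posterior: Gamma(shape = 2.9+27 = 29.9, rate = 1.9+3 = 4.9).
Mode = (α−1)/β = 28.9/4.9 = 5.898.
Mean = α/β = 29.9/4.9 = 6.102.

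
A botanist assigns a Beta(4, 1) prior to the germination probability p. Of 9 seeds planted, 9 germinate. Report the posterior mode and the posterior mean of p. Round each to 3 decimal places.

Posterior: Beta(4+9, 1+0) = Beta(13, 1).
Since β = 1 ≤ 1 and α > 1, the Beta density is monotone increasing on [0,1]; the mode is at 1.
Mean = 13/(13+1) = 0.929.

MAP = 1.000, posterior mean = 0.929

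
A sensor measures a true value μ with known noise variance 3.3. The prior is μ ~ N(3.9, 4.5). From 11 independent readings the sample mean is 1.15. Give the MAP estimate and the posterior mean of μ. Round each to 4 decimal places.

MAP estimate = 1.3219, posterior mean = 1.3219

Posterior for μ is Normal. Precision-weighted mean: (1/4.5·3.9 + 11/3.3·1.15) / (1/4.5 + 11/3.3) = 1.3219.
A Normal posterior is symmetric, so mode = mean.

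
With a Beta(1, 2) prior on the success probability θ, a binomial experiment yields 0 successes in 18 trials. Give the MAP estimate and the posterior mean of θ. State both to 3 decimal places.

MAP = 0.000, posterior mean = 0.048

Posterior: Beta(1+0, 2+18) = Beta(1, 20).
Since α = 1 ≤ 1 and β > 1, the Beta density is monotone decreasing on [0,1]; the mode is at 0.
Mean = 1/(1+20) = 0.048.
The posterior is right-skewed, so the mean exceeds the mode.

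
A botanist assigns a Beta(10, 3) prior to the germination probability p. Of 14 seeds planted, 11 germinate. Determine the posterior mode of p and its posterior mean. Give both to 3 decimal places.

Posterior: Beta(10+11, 3+3) = Beta(21, 6).
Mode = (21−1)/(21+6−2) = 20/25 = 0.800.
Mean = 21/(21+6) = 21/27 = 0.778.
The posterior is left-skewed, so the mode exceeds the mean.

MAP = 0.800, posterior mean = 0.778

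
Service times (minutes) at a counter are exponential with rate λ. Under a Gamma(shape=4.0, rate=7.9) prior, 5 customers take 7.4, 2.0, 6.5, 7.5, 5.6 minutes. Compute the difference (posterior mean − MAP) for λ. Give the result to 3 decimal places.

0.027

Σ times = 29.0. Posterior: Gamma(shape = 4.0+5 = 9.0, rate = 7.9+29.0 = 36.9).
Mode = (α−1)/β = 8.0/36.9 = 0.217.
Mean = α/β = 9.0/36.9 = 0.244.
Difference = 0.244 − 0.217 = 0.027.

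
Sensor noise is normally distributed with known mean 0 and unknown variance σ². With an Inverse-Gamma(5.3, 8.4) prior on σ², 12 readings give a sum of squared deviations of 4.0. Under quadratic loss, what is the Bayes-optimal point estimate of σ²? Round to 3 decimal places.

1.010

Posterior: Inverse-Gamma(shape = 5.3+12/2 = 11.3, scale = 8.4+4.0/2 = 10.4).
Mode = β/(α+1) = 10.4/12.3 = 0.846.
Mean = β/(α−1) = 10.4/10.3 = 1.010.
Quadratic loss ⇒ the optimal estimator is the posterior mean.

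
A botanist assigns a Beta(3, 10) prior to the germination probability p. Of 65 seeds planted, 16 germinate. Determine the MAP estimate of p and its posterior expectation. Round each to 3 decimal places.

MAP = 0.237, posterior mean = 0.244

Posterior: Beta(3+16, 10+49) = Beta(19, 59).
Mode = (19−1)/(19+59−2) = 18/76 = 0.237.
Mean = 19/(19+59) = 19/78 = 0.244.
Right-skewed posterior ⇒ mode < mean.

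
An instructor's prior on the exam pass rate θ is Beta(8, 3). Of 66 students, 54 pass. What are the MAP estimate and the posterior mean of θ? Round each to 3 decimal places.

MAP = 0.813; posterior mean = 0.805

Posterior: Beta(8+54, 3+12) = Beta(62, 15).
Mode = (62−1)/(62+15−2) = 61/75 = 0.813.
Mean = 62/(62+15) = 62/77 = 0.805.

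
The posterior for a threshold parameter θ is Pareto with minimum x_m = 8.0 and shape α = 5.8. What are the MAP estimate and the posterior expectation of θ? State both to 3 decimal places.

The Pareto density is strictly decreasing on [x_m, ∞), so the mode is x_m = 8.000.
Mean = α·x_m/(α−1) = 5.8·8.0/4.8 = 9.667.

MAP: 8.000. Posterior mean: 9.667.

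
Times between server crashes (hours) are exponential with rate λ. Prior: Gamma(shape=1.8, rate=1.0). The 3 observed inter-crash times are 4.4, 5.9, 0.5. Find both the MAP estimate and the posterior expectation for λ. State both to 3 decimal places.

MAP estimate = 0.322, posterior expectation = 0.407

Σ times = 10.8. Posterior: Gamma(shape = 1.8+3 = 4.8, rate = 1.0+10.8 = 11.8).
Mode = (α−1)/β = 3.8/11.8 = 0.322.
Mean = α/β = 4.8/11.8 = 0.407.
The posterior is right-skewed, so the mean exceeds the mode.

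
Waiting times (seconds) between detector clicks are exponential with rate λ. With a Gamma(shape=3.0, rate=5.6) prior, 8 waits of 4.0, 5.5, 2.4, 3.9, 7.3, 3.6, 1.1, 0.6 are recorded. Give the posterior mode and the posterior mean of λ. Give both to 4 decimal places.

Σ times = 28.4. Posterior: Gamma(shape = 3.0+8 = 11.0, rate = 5.6+28.4 = 34.0).
Mode = (α−1)/β = 10.0/34.0 = 0.2941.
Mean = α/β = 11.0/34.0 = 0.3235.

MAP: 0.2941. Posterior mean: 0.3235.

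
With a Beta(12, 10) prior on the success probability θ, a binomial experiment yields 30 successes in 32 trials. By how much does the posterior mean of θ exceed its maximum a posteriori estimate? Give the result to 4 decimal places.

Posterior: Beta(12+30, 10+2) = Beta(42, 12).
Mode = (42−1)/(42+12−2) = 41/52 = 0.7885.
Mean = 42/(42+12) = 42/54 = 0.7778.
Difference = 0.7778 − 0.7885 = -0.0107.
The mean is pulled below the mode by the posterior's left skew.

-0.0107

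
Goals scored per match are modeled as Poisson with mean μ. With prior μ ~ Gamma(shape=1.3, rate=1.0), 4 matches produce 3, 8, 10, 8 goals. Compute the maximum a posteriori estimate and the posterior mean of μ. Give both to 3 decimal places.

μ_MAP = 5.860, E[μ|data] = 6.060

Σ counts = 29. Posterior: Gamma(shape = 1.3+29 = 30.3, rate = 1.0+4 = 5.0).
Mode = (α−1)/β = 29.3/5.0 = 5.860.
Mean = α/β = 30.3/5.0 = 6.060.
Right-skewed posterior ⇒ mode < mean.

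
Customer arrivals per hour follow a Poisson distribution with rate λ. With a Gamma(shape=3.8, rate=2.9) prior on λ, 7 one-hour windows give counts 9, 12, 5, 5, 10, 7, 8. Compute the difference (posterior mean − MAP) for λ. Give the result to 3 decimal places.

0.101

Σ counts = 56. Posterior: Gamma(shape = 3.8+56 = 59.8, rate = 2.9+7 = 9.9).
Mode = (α−1)/β = 58.8/9.9 = 5.939.
Mean = α/β = 59.8/9.9 = 6.040.
Difference = 6.040 − 5.939 = 0.101.
Right-skewed posterior ⇒ mode < mean.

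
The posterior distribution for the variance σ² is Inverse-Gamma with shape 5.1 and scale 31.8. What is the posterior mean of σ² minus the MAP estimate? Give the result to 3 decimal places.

Mode = β/(α+1) = 31.8/6.1 = 5.213.
Mean = β/(α−1) = 31.8/4.1 = 7.756.
Difference = 7.756 − 5.213 = 2.543.

2.543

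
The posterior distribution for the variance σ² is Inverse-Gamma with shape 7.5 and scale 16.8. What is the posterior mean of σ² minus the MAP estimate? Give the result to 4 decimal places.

0.6081

Mode = β/(α+1) = 16.8/8.5 = 1.9765.
Mean = β/(α−1) = 16.8/6.5 = 2.5846.
Difference = 2.5846 − 1.9765 = 0.6081.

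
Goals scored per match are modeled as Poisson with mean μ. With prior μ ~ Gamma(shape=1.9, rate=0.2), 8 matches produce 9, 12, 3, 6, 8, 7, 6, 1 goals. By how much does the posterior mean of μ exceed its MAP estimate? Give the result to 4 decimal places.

Σ counts = 52. Posterior: Gamma(shape = 1.9+52 = 53.9, rate = 0.2+8 = 8.2).
Mode = (α−1)/β = 52.9/8.2 = 6.4512.
Mean = α/β = 53.9/8.2 = 6.5732.
Difference = 6.5732 − 6.4512 = 0.1220.

0.1220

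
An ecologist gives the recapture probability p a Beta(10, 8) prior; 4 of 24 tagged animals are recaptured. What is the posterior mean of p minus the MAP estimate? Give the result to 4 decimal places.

Posterior: Beta(10+4, 8+20) = Beta(14, 28).
Mode = (14−1)/(14+28−2) = 13/40 = 0.3250.
Mean = 14/(14+28) = 14/42 = 0.3333.
Difference = 0.3333 − 0.3250 = 0.0083.

0.0083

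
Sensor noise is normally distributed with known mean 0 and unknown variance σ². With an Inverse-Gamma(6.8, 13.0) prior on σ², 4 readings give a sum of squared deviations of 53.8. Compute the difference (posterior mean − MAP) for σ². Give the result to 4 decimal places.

Posterior: Inverse-Gamma(shape = 6.8+4/2 = 8.8, scale = 13.0+53.8/2 = 39.9).
Mode = β/(α+1) = 39.9/9.8 = 4.0714.
Mean = β/(α−1) = 39.9/7.8 = 5.1154.
Difference = 5.1154 − 4.0714 = 1.0440.

1.0440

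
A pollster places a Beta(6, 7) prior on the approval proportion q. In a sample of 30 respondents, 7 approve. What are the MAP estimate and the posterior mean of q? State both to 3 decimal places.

MAP = 0.293; posterior mean = 0.302

Posterior: Beta(6+7, 7+23) = Beta(13, 30).
Mode = (13−1)/(13+30−2) = 12/41 = 0.293.
Mean = 13/(13+30) = 13/43 = 0.302.
Mean > mode: the posterior has a right tail.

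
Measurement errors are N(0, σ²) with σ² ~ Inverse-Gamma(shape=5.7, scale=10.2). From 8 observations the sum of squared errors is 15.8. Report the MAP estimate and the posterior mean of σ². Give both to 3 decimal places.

Posterior: Inverse-Gamma(shape = 5.7+8/2 = 9.7, scale = 10.2+15.8/2 = 18.1).
Mode = β/(α+1) = 18.1/10.7 = 1.692.
Mean = β/(α−1) = 18.1/8.7 = 2.080.
Right-skewed posterior ⇒ mode < mean.

MAP: 1.692. Posterior mean: 2.080.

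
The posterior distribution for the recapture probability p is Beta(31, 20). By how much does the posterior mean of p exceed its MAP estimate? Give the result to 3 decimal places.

-0.004

Mode = (31−1)/(31+20−2) = 30/49 = 0.612.
Mean = 31/(31+20) = 31/51 = 0.608.
Difference = 0.608 − 0.612 = -0.004.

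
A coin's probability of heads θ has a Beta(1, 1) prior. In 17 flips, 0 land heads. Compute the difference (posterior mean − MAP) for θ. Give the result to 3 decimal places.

0.053

Posterior: Beta(1+0, 1+17) = Beta(1, 18).
Since α = 1 ≤ 1 and β > 1, the Beta density is monotone decreasing on [0,1]; the mode is at 0.
Mean = 1/(1+18) = 0.053.
Difference = 0.053 − 0.000 = 0.053.
The posterior is right-skewed, so the mean exceeds the mode.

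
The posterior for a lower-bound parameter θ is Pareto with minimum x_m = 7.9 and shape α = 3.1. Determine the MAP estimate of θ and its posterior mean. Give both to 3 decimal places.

MAP: 7.900. Posterior mean: 11.662.

The Pareto density is strictly decreasing on [x_m, ∞), so the mode is x_m = 7.900.
Mean = α·x_m/(α−1) = 3.1·7.9/2.1 = 11.662.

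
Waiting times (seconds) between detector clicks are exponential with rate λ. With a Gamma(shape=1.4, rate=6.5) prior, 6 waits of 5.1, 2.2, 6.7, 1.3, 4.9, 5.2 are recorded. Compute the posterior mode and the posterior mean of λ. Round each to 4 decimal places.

posterior mode = 0.2006, posterior mean = 0.2320

Σ times = 25.4. Posterior: Gamma(shape = 1.4+6 = 7.4, rate = 6.5+25.4 = 31.9).
Mode = (α−1)/β = 6.4/31.9 = 0.2006.
Mean = α/β = 7.4/31.9 = 0.2320.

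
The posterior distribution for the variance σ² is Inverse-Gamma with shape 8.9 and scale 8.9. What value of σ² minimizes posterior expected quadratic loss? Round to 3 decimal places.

Mode = β/(α+1) = 8.9/9.9 = 0.899.
Mean = β/(α−1) = 8.9/7.9 = 1.127.
Quadratic loss ⇒ the optimal estimator is the posterior mean.

1.127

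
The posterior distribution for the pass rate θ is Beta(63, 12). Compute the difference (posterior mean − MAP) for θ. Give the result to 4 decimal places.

-0.0093

Mode = (63−1)/(63+12−2) = 62/73 = 0.8493.
Mean = 63/(63+12) = 63/75 = 0.8400.
Difference = 0.8400 − 0.8493 = -0.0093.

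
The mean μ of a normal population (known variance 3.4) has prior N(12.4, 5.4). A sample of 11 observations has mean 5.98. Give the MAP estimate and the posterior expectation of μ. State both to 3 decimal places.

Posterior for μ is Normal. Precision-weighted mean: (1/5.4·12.4 + 11/3.4·5.98) / (1/5.4 + 11/3.4) = 6.328.
A Normal posterior is symmetric, so mode = mean.

μ_MAP = 6.328, E[μ|data] = 6.328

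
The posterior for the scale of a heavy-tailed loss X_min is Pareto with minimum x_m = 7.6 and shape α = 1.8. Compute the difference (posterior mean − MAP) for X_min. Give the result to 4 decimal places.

The Pareto density is strictly decreasing on [x_m, ∞), so the mode is x_m = 7.6000.
Mean = α·x_m/(α−1) = 1.8·7.6/0.8 = 17.1000.
Difference = 17.1000 − 7.6000 = 9.5000.
The posterior is right-skewed, so the mean exceeds the mode.

9.5000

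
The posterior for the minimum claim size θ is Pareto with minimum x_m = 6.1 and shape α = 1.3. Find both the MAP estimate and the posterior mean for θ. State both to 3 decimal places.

MAP = 6.100, posterior mean = 26.433

The Pareto density is strictly decreasing on [x_m, ∞), so the mode is x_m = 6.100.
Mean = α·x_m/(α−1) = 1.3·6.1/0.3 = 26.433.
Right-skewed posterior ⇒ mode < mean.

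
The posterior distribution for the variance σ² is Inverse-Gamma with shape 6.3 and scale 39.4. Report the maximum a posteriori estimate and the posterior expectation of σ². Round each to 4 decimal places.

MAP = 5.3973; posterior mean = 7.4340

Mode = β/(α+1) = 39.4/7.3 = 5.3973.
Mean = β/(α−1) = 39.4/5.3 = 7.4340.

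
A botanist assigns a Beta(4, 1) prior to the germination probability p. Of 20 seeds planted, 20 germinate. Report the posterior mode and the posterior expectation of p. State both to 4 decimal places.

MAP = 1.0000, posterior mean = 0.9600

Posterior: Beta(4+20, 1+0) = Beta(24, 1).
Since β = 1 ≤ 1 and α > 1, the Beta density is monotone increasing on [0,1]; the mode is at 1.
Mean = 24/(24+1) = 0.9600.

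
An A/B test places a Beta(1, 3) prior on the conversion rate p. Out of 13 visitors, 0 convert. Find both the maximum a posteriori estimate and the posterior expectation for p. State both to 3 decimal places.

MAP = 0.000, posterior mean = 0.059

Posterior: Beta(1+0, 3+13) = Beta(1, 16).
Since α = 1 ≤ 1 and β > 1, the Beta density is monotone decreasing on [0,1]; the mode is at 0.
Mean = 1/(1+16) = 0.059.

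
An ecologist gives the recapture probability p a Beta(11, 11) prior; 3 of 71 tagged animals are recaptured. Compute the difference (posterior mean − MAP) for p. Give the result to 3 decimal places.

Posterior: Beta(11+3, 11+68) = Beta(14, 79).
Mode = (14−1)/(14+79−2) = 13/91 = 0.143.
Mean = 14/(14+79) = 14/93 = 0.151.
Difference = 0.151 − 0.143 = 0.008.

0.008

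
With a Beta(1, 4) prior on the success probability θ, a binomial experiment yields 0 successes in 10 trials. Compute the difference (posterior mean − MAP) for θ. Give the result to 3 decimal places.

Posterior: Beta(1+0, 4+10) = Beta(1, 14).
Since α = 1 ≤ 1 and β > 1, the Beta density is monotone decreasing on [0,1]; the mode is at 0.
Mean = 1/(1+14) = 0.067.
Difference = 0.067 − 0.000 = 0.067.
The mean is pulled above the mode by the posterior's right skew.

0.067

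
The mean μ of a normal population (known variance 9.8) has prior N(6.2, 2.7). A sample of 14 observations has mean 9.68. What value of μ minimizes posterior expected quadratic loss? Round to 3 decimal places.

8.964

Posterior for μ is Normal. Precision-weighted mean: (1/2.7·6.2 + 14/9.8·9.68) / (1/2.7 + 14/9.8) = 8.964.
A Normal posterior is symmetric, so mode = mean.
Quadratic loss ⇒ the optimal estimator is the posterior mean.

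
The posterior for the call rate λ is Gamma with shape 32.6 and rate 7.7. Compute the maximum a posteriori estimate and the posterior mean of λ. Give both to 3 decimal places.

Mode = (α−1)/β = 31.6/7.7 = 4.104.
Mean = α/β = 32.6/7.7 = 4.234.
Right-skewed posterior ⇒ mode < mean.

MAP: 4.104. Posterior mean: 4.234.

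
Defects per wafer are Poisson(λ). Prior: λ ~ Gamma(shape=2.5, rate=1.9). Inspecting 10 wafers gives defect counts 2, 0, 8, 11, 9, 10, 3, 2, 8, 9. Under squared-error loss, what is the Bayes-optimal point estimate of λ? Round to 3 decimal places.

5.420

Σ counts = 62. Posterior: Gamma(shape = 2.5+62 = 64.5, rate = 1.9+10 = 11.9).
Mode = (α−1)/β = 63.5/11.9 = 5.336.
Mean = α/β = 64.5/11.9 = 5.420.
Squared-error loss ⇒ the optimal estimator is the posterior mean.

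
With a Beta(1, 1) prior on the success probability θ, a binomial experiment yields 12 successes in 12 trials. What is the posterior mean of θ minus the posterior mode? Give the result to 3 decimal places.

-0.071

Posterior: Beta(1+12, 1+0) = Beta(13, 1).
Since β = 1 ≤ 1 and α > 1, the Beta density is monotone increasing on [0,1]; the mode is at 1.
Mean = 13/(13+1) = 0.929.
Difference = 0.929 − 1.000 = -0.071.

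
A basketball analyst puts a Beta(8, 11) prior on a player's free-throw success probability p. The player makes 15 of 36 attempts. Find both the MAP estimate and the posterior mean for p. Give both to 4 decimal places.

MAP = 0.4151, posterior mean = 0.4182

Posterior: Beta(8+15, 11+21) = Beta(23, 32).
Mode = (23−1)/(23+32−2) = 22/53 = 0.4151.
Mean = 23/(23+32) = 23/55 = 0.4182.
Mean > mode: the posterior has a right tail.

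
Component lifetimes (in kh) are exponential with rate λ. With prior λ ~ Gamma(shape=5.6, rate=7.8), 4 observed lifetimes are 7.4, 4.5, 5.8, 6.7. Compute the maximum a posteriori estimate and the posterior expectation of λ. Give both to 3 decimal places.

maximum a posteriori estimate = 0.267, posterior expectation = 0.298

Σ times = 24.4. Posterior: Gamma(shape = 5.6+4 = 9.6, rate = 7.8+24.4 = 32.2).
Mode = (α−1)/β = 8.6/32.2 = 0.267.
Mean = α/β = 9.6/32.2 = 0.298.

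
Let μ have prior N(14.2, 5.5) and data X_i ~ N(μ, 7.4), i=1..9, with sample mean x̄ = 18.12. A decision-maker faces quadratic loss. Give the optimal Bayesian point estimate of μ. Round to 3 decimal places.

17.610

Posterior for μ is Normal. Precision-weighted mean: (1/5.5·14.2 + 9/7.4·18.12) / (1/5.5 + 9/7.4) = 17.610.
A Normal posterior is symmetric, so mode = mean.
Quadratic loss ⇒ the optimal estimator is the posterior mean.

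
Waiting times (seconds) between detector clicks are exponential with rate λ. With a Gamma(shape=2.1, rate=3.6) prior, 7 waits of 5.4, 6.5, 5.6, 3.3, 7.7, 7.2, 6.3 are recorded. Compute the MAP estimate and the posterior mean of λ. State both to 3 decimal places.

MAP estimate = 0.178, posterior mean = 0.200

Σ times = 42.0. Posterior: Gamma(shape = 2.1+7 = 9.1, rate = 3.6+42.0 = 45.6).
Mode = (α−1)/β = 8.1/45.6 = 0.178.
Mean = α/β = 9.1/45.6 = 0.200.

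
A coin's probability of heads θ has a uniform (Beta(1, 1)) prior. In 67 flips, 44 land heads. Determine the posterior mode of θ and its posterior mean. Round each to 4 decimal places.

MAP = 0.6567; posterior mean = 0.6522

Posterior: Beta(1+44, 1+23) = Beta(45, 24).
Mode = (45−1)/(45+24−2) = 44/67 = 0.6567.
With a flat prior the MAP equals the MLE, 44/67.
Mean = 45/(45+24) = 45/69 = 0.6522.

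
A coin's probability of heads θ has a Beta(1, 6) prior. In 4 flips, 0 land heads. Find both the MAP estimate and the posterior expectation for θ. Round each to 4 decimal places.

MAP estimate = 0.0000, posterior expectation = 0.0909

Posterior: Beta(1+0, 6+4) = Beta(1, 10).
Since α = 1 ≤ 1 and β > 1, the Beta density is monotone decreasing on [0,1]; the mode is at 0.
Mean = 1/(1+10) = 0.0909.
The mean is pulled above the mode by the posterior's right skew.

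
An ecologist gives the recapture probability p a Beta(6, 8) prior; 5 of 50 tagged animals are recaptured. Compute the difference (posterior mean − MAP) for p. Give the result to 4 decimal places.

Posterior: Beta(6+5, 8+45) = Beta(11, 53).
Mode = (11−1)/(11+53−2) = 10/62 = 0.1613.
Mean = 11/(11+53) = 11/64 = 0.1719.
Difference = 0.1719 − 0.1613 = 0.0106.

0.0106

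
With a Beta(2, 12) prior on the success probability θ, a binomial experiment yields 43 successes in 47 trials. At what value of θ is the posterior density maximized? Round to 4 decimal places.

0.7458

Posterior: Beta(2+43, 12+4) = Beta(45, 16).
Mode = (45−1)/(45+16−2) = 44/59 = 0.7458.
Mean = 45/(45+16) = 45/61 = 0.7377.
This is the posterior mode — the MAP estimate.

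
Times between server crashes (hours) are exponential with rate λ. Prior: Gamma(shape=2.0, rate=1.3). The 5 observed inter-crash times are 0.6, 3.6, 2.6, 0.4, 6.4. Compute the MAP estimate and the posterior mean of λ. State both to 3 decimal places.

Σ times = 13.6. Posterior: Gamma(shape = 2.0+5 = 7.0, rate = 1.3+13.6 = 14.9).
Mode = (α−1)/β = 6.0/14.9 = 0.403.
Mean = α/β = 7.0/14.9 = 0.470.
The posterior is right-skewed, so the mean exceeds the mode.

MAP: 0.403. Posterior mean: 0.470.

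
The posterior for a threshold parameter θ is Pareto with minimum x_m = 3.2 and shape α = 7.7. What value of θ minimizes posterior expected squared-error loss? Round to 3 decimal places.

The Pareto density is strictly decreasing on [x_m, ∞), so the mode is x_m = 3.200.
Mean = α·x_m/(α−1) = 7.7·3.2/6.7 = 3.678.
Squared-error loss ⇒ the optimal estimator is the posterior mean.

3.678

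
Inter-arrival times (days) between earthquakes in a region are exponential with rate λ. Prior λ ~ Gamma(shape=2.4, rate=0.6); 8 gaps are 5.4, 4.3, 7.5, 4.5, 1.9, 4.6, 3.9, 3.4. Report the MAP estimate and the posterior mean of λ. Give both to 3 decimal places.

MAP = 0.260, posterior mean = 0.288

Σ times = 35.5. Posterior: Gamma(shape = 2.4+8 = 10.4, rate = 0.6+35.5 = 36.1).
Mode = (α−1)/β = 9.4/36.1 = 0.260.
Mean = α/β = 10.4/36.1 = 0.288.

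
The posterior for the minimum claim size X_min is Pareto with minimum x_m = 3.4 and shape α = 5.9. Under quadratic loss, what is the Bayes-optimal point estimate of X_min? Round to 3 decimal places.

The Pareto density is strictly decreasing on [x_m, ∞), so the mode is x_m = 3.400.
Mean = α·x_m/(α−1) = 5.9·3.4/4.9 = 4.094.
Quadratic loss ⇒ the optimal estimator is the posterior mean.

4.094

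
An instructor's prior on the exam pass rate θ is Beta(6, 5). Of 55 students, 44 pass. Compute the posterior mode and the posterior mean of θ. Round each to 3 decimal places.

posterior mode = 0.766, posterior mean = 0.758

Posterior: Beta(6+44, 5+11) = Beta(50, 16).
Mode = (50−1)/(50+16−2) = 49/64 = 0.766.
Mean = 50/(50+16) = 50/66 = 0.758.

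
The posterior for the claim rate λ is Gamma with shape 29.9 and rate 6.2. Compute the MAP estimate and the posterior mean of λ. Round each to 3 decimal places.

MAP = 4.661; posterior mean = 4.823

Mode = (α−1)/β = 28.9/6.2 = 4.661.
Mean = α/β = 29.9/6.2 = 4.823.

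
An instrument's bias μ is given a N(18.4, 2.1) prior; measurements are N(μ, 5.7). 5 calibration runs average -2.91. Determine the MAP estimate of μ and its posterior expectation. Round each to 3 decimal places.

Posterior for μ is Normal. Precision-weighted mean: (1/2.1·18.4 + 5/5.7·-2.91) / (1/2.1 + 5/5.7) = 4.588.
A Normal posterior is symmetric, so mode = mean.

MAP = 4.588; posterior mean = 4.588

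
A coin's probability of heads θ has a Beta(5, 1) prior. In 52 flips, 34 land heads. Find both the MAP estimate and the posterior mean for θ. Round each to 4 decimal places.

Posterior: Beta(5+34, 1+18) = Beta(39, 19).
Mode = (39−1)/(39+19−2) = 38/56 = 0.6786.
Mean = 39/(39+19) = 39/58 = 0.6724.

MAP = 0.6786; posterior mean = 0.6724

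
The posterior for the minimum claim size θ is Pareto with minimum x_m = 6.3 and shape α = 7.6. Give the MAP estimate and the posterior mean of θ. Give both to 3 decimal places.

θ_MAP = 6.300, E[θ|data] = 7.255

The Pareto density is strictly decreasing on [x_m, ∞), so the mode is x_m = 6.300.
Mean = α·x_m/(α−1) = 7.6·6.3/6.6 = 7.255.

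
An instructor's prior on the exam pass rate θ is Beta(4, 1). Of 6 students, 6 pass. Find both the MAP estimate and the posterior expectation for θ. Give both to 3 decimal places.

MAP = 1.000; posterior mean = 0.909

Posterior: Beta(4+6, 1+0) = Beta(10, 1).
Since β = 1 ≤ 1 and α > 1, the Beta density is monotone increasing on [0,1]; the mode is at 1.
Mean = 10/(10+1) = 0.909.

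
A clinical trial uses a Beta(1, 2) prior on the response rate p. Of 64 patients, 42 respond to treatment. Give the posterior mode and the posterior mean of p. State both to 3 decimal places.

MAP = 0.646, posterior mean = 0.642

Posterior: Beta(1+42, 2+22) = Beta(43, 24).
Mode = (43−1)/(43+24−2) = 42/65 = 0.646.
Mean = 43/(43+24) = 43/67 = 0.642.
The mean is pulled below the mode by the posterior's left skew.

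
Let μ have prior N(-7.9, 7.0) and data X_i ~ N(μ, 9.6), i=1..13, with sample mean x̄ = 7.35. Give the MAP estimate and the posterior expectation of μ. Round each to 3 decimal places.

MAP = 5.895, posterior mean = 5.895

Posterior for μ is Normal. Precision-weighted mean: (1/7.0·-7.9 + 13/9.6·7.35) / (1/7.0 + 13/9.6) = 5.895.
A Normal posterior is symmetric, so mode = mean.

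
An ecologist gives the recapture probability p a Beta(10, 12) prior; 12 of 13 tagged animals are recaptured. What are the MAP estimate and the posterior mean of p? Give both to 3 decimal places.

MAP = 0.636, posterior mean = 0.629

Posterior: Beta(10+12, 12+1) = Beta(22, 13).
Mode = (22−1)/(22+13−2) = 21/33 = 0.636.
Mean = 22/(22+13) = 22/35 = 0.629.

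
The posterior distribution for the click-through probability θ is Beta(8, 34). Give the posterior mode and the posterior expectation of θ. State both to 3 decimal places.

MAP = 0.175; posterior mean = 0.190

Mode = (8−1)/(8+34−2) = 7/40 = 0.175.
Mean = 8/(8+34) = 8/42 = 0.190.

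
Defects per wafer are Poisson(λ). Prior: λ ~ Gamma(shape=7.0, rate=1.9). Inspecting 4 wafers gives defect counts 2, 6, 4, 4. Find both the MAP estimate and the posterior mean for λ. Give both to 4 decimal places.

Σ counts = 16. Posterior: Gamma(shape = 7.0+16 = 23.0, rate = 1.9+4 = 5.9).
Mode = (α−1)/β = 22.0/5.9 = 3.7288.
Mean = α/β = 23.0/5.9 = 3.8983.

MAP estimate = 3.7288, posterior mean = 3.8983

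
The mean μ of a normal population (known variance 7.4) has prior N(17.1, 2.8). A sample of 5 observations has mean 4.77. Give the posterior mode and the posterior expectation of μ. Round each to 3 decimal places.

MAP: 9.034. Posterior mean: 9.034.

Posterior for μ is Normal. Precision-weighted mean: (1/2.8·17.1 + 5/7.4·4.77) / (1/2.8 + 5/7.4) = 9.034.
A Normal posterior is symmetric, so mode = mean.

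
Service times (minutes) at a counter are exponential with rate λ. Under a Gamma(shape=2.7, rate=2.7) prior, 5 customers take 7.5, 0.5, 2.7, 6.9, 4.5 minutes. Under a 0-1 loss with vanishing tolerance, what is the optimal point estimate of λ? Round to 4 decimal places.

Σ times = 22.1. Posterior: Gamma(shape = 2.7+5 = 7.7, rate = 2.7+22.1 = 24.8).
Mode = (α−1)/β = 6.7/24.8 = 0.2702.
Mean = α/β = 7.7/24.8 = 0.3105.
This is the posterior mode — the MAP estimate.

0.2702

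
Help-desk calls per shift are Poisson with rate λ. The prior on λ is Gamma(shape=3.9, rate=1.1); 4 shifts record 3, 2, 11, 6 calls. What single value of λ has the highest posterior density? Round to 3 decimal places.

Σ counts = 22. Posterior: Gamma(shape = 3.9+22 = 25.9, rate = 1.1+4 = 5.1).
Mode = (α−1)/β = 24.9/5.1 = 4.882.
Mean = α/β = 25.9/5.1 = 5.078.
This is the posterior mode — the MAP estimate.

4.882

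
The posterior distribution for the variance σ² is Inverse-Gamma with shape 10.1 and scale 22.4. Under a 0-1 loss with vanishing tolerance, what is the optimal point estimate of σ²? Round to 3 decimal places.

2.018

Mode = β/(α+1) = 22.4/11.1 = 2.018.
Mean = β/(α−1) = 22.4/9.1 = 2.462.
This is the posterior mode — the MAP estimate.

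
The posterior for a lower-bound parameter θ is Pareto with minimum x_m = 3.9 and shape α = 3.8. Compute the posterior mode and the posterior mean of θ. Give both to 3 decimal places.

The Pareto density is strictly decreasing on [x_m, ∞), so the mode is x_m = 3.900.
Mean = α·x_m/(α−1) = 3.8·3.9/2.8 = 5.293.
Right-skewed posterior ⇒ mode < mean.

MAP: 3.900. Posterior mean: 5.293.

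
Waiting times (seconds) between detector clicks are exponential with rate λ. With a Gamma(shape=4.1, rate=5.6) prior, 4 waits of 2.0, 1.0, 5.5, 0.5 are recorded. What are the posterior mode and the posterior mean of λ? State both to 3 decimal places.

MAP = 0.486; posterior mean = 0.555

Σ times = 9.0. Posterior: Gamma(shape = 4.1+4 = 8.1, rate = 5.6+9.0 = 14.6).
Mode = (α−1)/β = 7.1/14.6 = 0.486.
Mean = α/β = 8.1/14.6 = 0.555.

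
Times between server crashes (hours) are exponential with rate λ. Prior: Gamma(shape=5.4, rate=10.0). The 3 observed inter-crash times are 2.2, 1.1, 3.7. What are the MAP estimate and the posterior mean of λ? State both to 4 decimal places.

Σ times = 7.0. Posterior: Gamma(shape = 5.4+3 = 8.4, rate = 10.0+7.0 = 17.0).
Mode = (α−1)/β = 7.4/17.0 = 0.4353.
Mean = α/β = 8.4/17.0 = 0.4941.
Right-skewed posterior ⇒ mode < mean.

MAP = 0.4353; posterior mean = 0.4941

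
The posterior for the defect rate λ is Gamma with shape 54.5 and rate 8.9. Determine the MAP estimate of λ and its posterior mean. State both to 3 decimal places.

Mode = (α−1)/β = 53.5/8.9 = 6.011.
Mean = α/β = 54.5/8.9 = 6.124.
The posterior is right-skewed, so the mean exceeds the mode.

MAP estimate = 6.011, posterior mean = 6.124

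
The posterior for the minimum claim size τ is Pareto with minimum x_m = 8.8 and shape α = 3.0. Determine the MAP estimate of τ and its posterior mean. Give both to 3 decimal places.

The Pareto density is strictly decreasing on [x_m, ∞), so the mode is x_m = 8.800.
Mean = α·x_m/(α−1) = 3.0·8.8/2.0 = 13.200.

MAP estimate = 8.800, posterior mean = 13.200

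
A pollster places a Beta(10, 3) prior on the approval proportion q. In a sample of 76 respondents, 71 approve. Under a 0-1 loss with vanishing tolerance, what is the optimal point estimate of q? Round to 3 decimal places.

Posterior: Beta(10+71, 3+5) = Beta(81, 8).
Mode = (81−1)/(81+8−2) = 80/87 = 0.920.
Mean = 81/(81+8) = 81/89 = 0.910.
This is the posterior mode — the MAP estimate.

0.920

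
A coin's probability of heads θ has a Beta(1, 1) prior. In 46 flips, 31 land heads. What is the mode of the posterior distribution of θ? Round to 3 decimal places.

Posterior: Beta(1+31, 1+15) = Beta(32, 16).
Mode = (32−1)/(32+16−2) = 31/46 = 0.674.
Mean = 32/(32+16) = 32/48 = 0.667.
This is the posterior mode — the MAP estimate.

0.674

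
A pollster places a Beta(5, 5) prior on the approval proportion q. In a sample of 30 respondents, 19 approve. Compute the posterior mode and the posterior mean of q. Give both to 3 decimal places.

posterior mode = 0.605, posterior mean = 0.600

Posterior: Beta(5+19, 5+11) = Beta(24, 16).
Mode = (24−1)/(24+16−2) = 23/38 = 0.605.
Mean = 24/(24+16) = 24/40 = 0.600.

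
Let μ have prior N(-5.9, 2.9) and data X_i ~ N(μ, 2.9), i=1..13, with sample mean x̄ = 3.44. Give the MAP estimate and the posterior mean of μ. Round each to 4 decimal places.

μ_MAP = 2.7729, E[μ|data] = 2.7729

Posterior for μ is Normal. Precision-weighted mean: (1/2.9·-5.9 + 13/2.9·3.44) / (1/2.9 + 13/2.9) = 2.7729.
A Normal posterior is symmetric, so mode = mean.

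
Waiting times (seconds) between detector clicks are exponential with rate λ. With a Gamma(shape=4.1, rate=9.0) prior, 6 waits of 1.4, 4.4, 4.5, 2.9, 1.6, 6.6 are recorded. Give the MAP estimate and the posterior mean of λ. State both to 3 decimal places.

MAP = 0.299; posterior mean = 0.332

Σ times = 21.4. Posterior: Gamma(shape = 4.1+6 = 10.1, rate = 9.0+21.4 = 30.4).
Mode = (α−1)/β = 9.1/30.4 = 0.299.
Mean = α/β = 10.1/30.4 = 0.332.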